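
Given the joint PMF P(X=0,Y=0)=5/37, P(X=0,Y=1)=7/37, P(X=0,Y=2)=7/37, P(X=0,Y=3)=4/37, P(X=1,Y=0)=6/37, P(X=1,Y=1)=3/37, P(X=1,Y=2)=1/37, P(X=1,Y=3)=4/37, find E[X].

First find marginal of X:
P(X=0) = 23/37
P(X=1) = 14/37
E[X] = 0 × 23/37 + 1 × 14/37 = 14/37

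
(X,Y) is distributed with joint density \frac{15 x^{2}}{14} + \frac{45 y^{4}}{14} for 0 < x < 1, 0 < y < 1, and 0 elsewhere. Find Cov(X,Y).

E[XY] = ∫∫ xy × f(x,y) dx dy = \frac{45}{112}
E[X] = \frac{33}{56}
E[Y] = \frac{5}{7}
Cov(X,Y) = E[XY] - E[X]E[Y] = - \frac{15}{784}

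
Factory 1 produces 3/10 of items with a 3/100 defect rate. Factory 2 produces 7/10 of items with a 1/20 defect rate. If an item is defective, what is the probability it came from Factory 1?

Using Bayes' theorem:
P(F1) = 3/10, P(D|F1) = 3/100
P(F2) = 7/10, P(D|F2) = 1/20
P(D) = P(D|F1)P(F1) + P(D|F2)P(F2)
     = \frac{11}{250}
P(F1|D) = P(D|F1)P(F1) / P(D)
= \frac{9}{44}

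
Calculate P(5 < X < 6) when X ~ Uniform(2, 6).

P(5 < X < 6) = ∫_{5}^{6} f(x) dx
where f(x) = \frac{1}{4}
= \frac{1}{4}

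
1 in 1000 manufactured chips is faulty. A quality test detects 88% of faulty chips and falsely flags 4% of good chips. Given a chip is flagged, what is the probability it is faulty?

Let D = the rare event, + = positive/flagged.
P(D) = 1/1000
P(+|D) = 88/100 = 22/25
P(+|D') = 4/100 = 1/25
P(+) = P(+|D)P(D) + P(+|D')P(D')
     = \frac{22}{25} × \frac{1}{1000} + \frac{1}{25} × \frac{999}{1000}
     = \frac{1021}{25000}
P(D|+) = P(+|D)P(D)/P(+) = \frac{22}{1021}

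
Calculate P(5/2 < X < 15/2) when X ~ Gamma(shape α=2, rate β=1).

P(5/2 < X < 15/2) = ∫_{5/2}^{15/2} f(x) dx
where f(x) = x e^{- x}
= \frac{-17 + 7 e^{5}}{2 e^{\frac{15}{2}}}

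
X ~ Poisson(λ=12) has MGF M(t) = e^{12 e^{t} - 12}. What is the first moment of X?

To find E[X], compute M^(1)(0):
M^(1)(t) = 12 e^{t} e^{12 e^{t} - 12}
M^(1)(0) = 12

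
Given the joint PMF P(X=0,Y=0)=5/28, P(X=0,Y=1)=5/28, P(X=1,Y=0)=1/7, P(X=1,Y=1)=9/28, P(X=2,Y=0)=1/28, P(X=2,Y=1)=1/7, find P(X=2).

P(X=2) = P(X=2,Y=0) + P(X=2,Y=1)
= 1/28 + 1/7
= 5/28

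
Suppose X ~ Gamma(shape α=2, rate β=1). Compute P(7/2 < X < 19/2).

P(7/2 < X < 19/2) = ∫_{7/2}^{19/2} f(x) dx
where f(x) = x e^{- x}
= \frac{3 \left(-7 + 3 e^{6}\right)}{2 e^{\frac{19}{2}}}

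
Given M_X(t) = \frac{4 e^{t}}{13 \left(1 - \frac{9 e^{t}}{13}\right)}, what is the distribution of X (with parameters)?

The MGF M(t) = \frac{4 e^{t}}{13 \left(1 - \frac{9 e^{t}}{13}\right)} is the standard form for the Geometric distribution.
Comparing with the known MGF formula identifies: Geometric(p=4/13), X = trial number of first success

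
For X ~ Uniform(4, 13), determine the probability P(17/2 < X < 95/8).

P(17/2 < X < 95/8) = ∫_{17/2}^{95/8} f(x) dx
where f(x) = \frac{1}{9}
= \frac{3}{8}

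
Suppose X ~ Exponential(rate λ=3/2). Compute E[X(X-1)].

E[X(X-1)] = E[X² - X] = E[X²] - E[X]
E[X] = \frac{2}{3}
E[X²] = Var(X) + (E[X])² = \frac{4}{9} + (\frac{2}{3})² = \frac{8}{9}
E[X(X-1)] = \frac{8}{9} - \frac{2}{3} = \frac{2}{9}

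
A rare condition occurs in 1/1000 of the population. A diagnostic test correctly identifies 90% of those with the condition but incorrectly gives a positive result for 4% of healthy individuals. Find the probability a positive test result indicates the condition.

Let D = the rare event, + = positive/flagged.
P(D) = 1/1000
P(+|D) = 90/100 = 9/10
P(+|D') = 4/100 = 1/25
P(+) = P(+|D)P(D) + P(+|D')P(D')
     = \frac{9}{10} × \frac{1}{1000} + \frac{1}{25} × \frac{999}{1000}
     = \frac{2043}{50000}
P(D|+) = P(+|D)P(D)/P(+) = \frac{5}{227}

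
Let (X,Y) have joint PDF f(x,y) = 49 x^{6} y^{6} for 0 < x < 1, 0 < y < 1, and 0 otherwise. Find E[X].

E[X] = ∫_0^1 ∫_0^1 x × f(x,y) dy dx
= ∫_0^1 ∫_0^1 x × (49 x^{6} y^{6}) dy dx
= \frac{7}{8}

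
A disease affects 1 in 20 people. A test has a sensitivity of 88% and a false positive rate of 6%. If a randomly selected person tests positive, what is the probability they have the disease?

Let D = the rare event, + = positive/flagged.
P(D) = 1/20
P(+|D) = 88/100 = 22/25
P(+|D') = 6/100 = 3/50
P(+) = P(+|D)P(D) + P(+|D')P(D')
     = \frac{22}{25} × \frac{1}{20} + \frac{3}{50} × \frac{19}{20}
     = \frac{101}{1000}
P(D|+) = P(+|D)P(D)/P(+) = \frac{44}{101}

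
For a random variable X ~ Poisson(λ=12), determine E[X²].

Using the identity E[X²] = Var(X) + (E[X])²:
E[X] = 12
Var(X) = 12
E[X²] = 12 + (12)²
= 156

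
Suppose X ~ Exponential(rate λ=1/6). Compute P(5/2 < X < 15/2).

P(5/2 < X < 15/2) = ∫_{5/2}^{15/2} f(x) dx
where f(x) = \frac{e^{- \frac{x}{6}}}{6}
= - \frac{1}{e^{\frac{5}{4}}} + e^{- \frac{5}{12}}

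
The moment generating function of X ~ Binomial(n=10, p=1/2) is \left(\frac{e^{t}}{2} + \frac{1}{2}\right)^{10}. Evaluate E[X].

To find E[X], compute M^(1)(0):
M^(1)(t) = 5 \left(\frac{e^{t}}{2} + \frac{1}{2}\right)^{9} e^{t}
M^(1)(0) = 5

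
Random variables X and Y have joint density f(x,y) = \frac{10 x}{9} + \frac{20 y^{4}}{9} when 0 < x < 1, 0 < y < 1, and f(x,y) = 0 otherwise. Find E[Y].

E[Y] = ∫_0^1 ∫_0^1 y × f(x,y) dx dy
= \frac{35}{54}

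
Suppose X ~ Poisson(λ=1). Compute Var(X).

For X ~ Poisson(λ=1):
Var(X) = 1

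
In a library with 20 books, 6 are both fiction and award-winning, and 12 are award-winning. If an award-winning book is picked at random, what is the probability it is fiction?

P(A ∩ B) = 6/20 = 3/10
P(B) = 12/20 = 3/5
P(A|B) = P(A ∩ B) / P(B) = (3/10) / (3/5) = 1/2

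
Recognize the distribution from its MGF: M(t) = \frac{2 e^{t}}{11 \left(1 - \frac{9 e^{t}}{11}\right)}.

The MGF M(t) = \frac{2 e^{t}}{11 \left(1 - \frac{9 e^{t}}{11}\right)} is the standard form for the Geometric distribution.
Comparing with the known MGF formula identifies: Geometric(p=2/11), X = trial number of first success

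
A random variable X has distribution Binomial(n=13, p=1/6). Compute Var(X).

For X ~ Binomial(n=13, p=1/6):
Var(X) = \frac{65}{36}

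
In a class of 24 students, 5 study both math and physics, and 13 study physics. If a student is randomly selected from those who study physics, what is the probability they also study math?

P(A ∩ B) = 5/24
P(B) = 13/24
P(A|B) = P(A ∩ B) / P(B) = (5/24) / (13/24) = 5/13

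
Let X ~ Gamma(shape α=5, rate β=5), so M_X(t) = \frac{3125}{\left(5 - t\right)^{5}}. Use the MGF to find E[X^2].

To find E[X^2], compute M^(2)(0):
M^(1)(t) = \frac{15625}{\left(5 - t\right)^{6}}
M^(2)(t) = \frac{93750}{\left(5 - t\right)^{7}}
M^(2)(0) = \frac{6}{5}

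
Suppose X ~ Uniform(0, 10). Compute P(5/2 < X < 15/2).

P(5/2 < X < 15/2) = ∫_{5/2}^{15/2} f(x) dx
where f(x) = \frac{1}{10}
= \frac{1}{2}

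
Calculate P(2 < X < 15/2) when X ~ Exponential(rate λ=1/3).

P(2 < X < 15/2) = ∫_{2}^{15/2} f(x) dx
where f(x) = \frac{e^{- \frac{x}{3}}}{3}
= - \frac{1}{e^{\frac{5}{2}}} + e^{- \frac{2}{3}}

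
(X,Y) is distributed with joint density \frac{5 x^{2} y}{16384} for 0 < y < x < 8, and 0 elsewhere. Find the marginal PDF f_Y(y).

f_Y(y) = ∫_y^8 \frac{5 x^{2} y}{16384} dx = \frac{5 y \left(512 - y^{3}\right)}{49152}
for 0 < y < 8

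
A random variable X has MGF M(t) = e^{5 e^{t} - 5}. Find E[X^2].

To find E[X^2], compute M^(2)(0):
M^(1)(t) = 5 e^{t} e^{5 e^{t} - 5}
M^(2)(t) = 25 e^{2 t} e^{5 e^{t} - 5} + 5 e^{t} e^{5 e^{t} - 5}
M^(2)(0) = 30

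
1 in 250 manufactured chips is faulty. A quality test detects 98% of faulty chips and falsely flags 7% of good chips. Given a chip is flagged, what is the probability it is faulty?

Let D = the rare event, + = positive/flagged.
P(D) = 1/250
P(+|D) = 98/100 = 49/50
P(+|D') = 7/100
P(+) = P(+|D)P(D) + P(+|D')P(D')
     = \frac{49}{50} × \frac{1}{250} + \frac{7}{100} × \frac{249}{250}
     = \frac{1841}{25000}
P(D|+) = P(+|D)P(D)/P(+) = \frac{14}{263}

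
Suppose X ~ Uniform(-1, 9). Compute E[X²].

Using the identity E[X²] = Var(X) + (E[X])²:
E[X] = 4
Var(X) = \frac{25}{3}
E[X²] = \frac{25}{3} + (4)²
= \frac{73}{3}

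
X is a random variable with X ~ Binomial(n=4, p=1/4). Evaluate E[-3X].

For X ~ Binomial(n=4, p=1/4):
E[X] = 1
E[-3X] = -3 × E[X] + 0 = -3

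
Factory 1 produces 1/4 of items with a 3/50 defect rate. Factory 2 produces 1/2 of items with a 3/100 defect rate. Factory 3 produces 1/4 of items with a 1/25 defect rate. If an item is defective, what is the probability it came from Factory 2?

Using Bayes' theorem:
P(F1) = 1/4, P(D|F1) = 3/50
P(F2) = 1/2, P(D|F2) = 3/100
P(F3) = 1/4, P(D|F3) = 1/25
P(D) = P(D|F1)P(F1) + P(D|F2)P(F2) + P(D|F3)P(F3)
     = \frac{1}{25}
P(F2|D) = P(D|F2)P(F2) / P(D)
= \frac{3}{8}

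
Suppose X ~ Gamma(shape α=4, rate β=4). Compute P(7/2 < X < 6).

P(7/2 < X < 6) = ∫_{7/2}^{6} f(x) dx
where f(x) = \frac{128 x^{3} e^{- 4 x}}{3}
= \frac{-7851 + 1711 e^{10}}{3 e^{24}}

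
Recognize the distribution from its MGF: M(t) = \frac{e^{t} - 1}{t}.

The MGF M(t) = \frac{e^{t} - 1}{t} is the standard form for the Uniform distribution.
Comparing with the known MGF formula identifies: Uniform(0, 1)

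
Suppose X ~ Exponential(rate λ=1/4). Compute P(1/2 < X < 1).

P(1/2 < X < 1) = ∫_{1/2}^{1} f(x) dx
where f(x) = \frac{e^{- \frac{x}{4}}}{4}
= - \frac{1}{e^{\frac{1}{4}}} + e^{- \frac{1}{8}}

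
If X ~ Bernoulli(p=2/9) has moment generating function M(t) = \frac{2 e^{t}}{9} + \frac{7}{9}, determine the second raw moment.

To find E[X^2], compute M^(2)(0):
M^(1)(t) = \frac{2 e^{t}}{9}
M^(2)(t) = \frac{2 e^{t}}{9}
M^(2)(0) = \frac{2}{9}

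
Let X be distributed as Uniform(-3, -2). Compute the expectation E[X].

For X ~ Uniform(-3, -2), the expected value is:
E[X] = - \frac{5}{2}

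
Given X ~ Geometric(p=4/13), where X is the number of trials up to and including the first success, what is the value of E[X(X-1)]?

E[X(X-1)] = E[X² - X] = E[X²] - E[X]
E[X] = \frac{13}{4}
E[X²] = Var(X) + (E[X])² = \frac{117}{16} + (\frac{13}{4})² = \frac{143}{8}
E[X(X-1)] = \frac{143}{8} - \frac{13}{4} = \frac{117}{8}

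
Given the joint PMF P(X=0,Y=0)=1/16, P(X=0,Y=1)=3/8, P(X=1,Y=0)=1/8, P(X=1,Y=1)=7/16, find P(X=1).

P(X=1) = P(X=1,Y=0) + P(X=1,Y=1)
= 1/8 + 7/16
= 9/16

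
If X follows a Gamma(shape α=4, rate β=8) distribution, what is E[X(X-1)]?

E[X(X-1)] = E[X² - X] = E[X²] - E[X]
E[X] = \frac{1}{2}
E[X²] = Var(X) + (E[X])² = \frac{1}{16} + (\frac{1}{2})² = \frac{5}{16}
E[X(X-1)] = \frac{5}{16} - \frac{1}{2} = - \frac{3}{16}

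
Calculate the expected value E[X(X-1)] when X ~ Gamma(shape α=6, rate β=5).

E[X(X-1)] = E[X² - X] = E[X²] - E[X]
E[X] = \frac{6}{5}
E[X²] = Var(X) + (E[X])² = \frac{6}{25} + (\frac{6}{5})² = \frac{42}{25}
E[X(X-1)] = \frac{42}{25} - \frac{6}{5} = \frac{12}{25}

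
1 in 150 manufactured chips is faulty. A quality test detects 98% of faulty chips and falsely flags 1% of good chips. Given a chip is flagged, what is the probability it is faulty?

Let D = the rare event, + = positive/flagged.
P(D) = 1/150
P(+|D) = 98/100 = 49/50
P(+|D') = 1/100
P(+) = P(+|D)P(D) + P(+|D')P(D')
     = \frac{49}{50} × \frac{1}{150} + \frac{1}{100} × \frac{149}{150}
     = \frac{247}{15000}
P(D|+) = P(+|D)P(D)/P(+) = \frac{98}{247}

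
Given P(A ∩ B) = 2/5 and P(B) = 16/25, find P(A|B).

P(A|B) = P(A ∩ B) / P(B)
= (2/5) / (16/25)
= 5/8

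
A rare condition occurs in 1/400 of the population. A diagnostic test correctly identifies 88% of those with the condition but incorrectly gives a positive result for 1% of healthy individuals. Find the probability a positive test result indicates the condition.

Let D = the rare event, + = positive/flagged.
P(D) = 1/400
P(+|D) = 88/100 = 22/25
P(+|D') = 1/100
P(+) = P(+|D)P(D) + P(+|D')P(D')
     = \frac{22}{25} × \frac{1}{400} + \frac{1}{100} × \frac{399}{400}
     = \frac{487}{40000}
P(D|+) = P(+|D)P(D)/P(+) = \frac{88}{487}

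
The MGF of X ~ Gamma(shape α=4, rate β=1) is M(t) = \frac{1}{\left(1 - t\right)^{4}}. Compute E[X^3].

To find E[X^3], compute M^(3)(0):
M^(1)(t) = \frac{4}{\left(1 - t\right)^{5}}
M^(2)(t) = \frac{20}{\left(1 - t\right)^{6}}
M^(3)(t) = \frac{120}{\left(1 - t\right)^{7}}
M^(3)(0) = 120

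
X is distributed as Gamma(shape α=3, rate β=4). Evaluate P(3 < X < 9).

P(3 < X < 9) = ∫_{3}^{9} f(x) dx
where f(x) = 32 x^{2} e^{- 4 x}
= \frac{5 \left(-137 + 17 e^{24}\right)}{e^{36}}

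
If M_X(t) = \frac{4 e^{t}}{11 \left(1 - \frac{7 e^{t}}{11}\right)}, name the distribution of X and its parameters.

The MGF M(t) = \frac{4 e^{t}}{11 \left(1 - \frac{7 e^{t}}{11}\right)} is the standard form for the Geometric distribution.
Comparing with the known MGF formula identifies: Geometric(p=4/11), X = trial number of first success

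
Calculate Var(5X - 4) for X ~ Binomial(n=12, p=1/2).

For X ~ Binomial(n=12, p=1/2):
Var(X) = 3
Var(5X - 4) = (5)² × Var(X) = 25 × 3 = 75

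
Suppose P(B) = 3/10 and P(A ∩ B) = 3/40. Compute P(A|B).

P(A|B) = P(A ∩ B) / P(B)
= (3/40) / (3/10)
= 1/4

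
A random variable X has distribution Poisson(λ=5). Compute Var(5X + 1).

For X ~ Poisson(λ=5):
Var(X) = 5
Var(5X + 1) = (5)² × Var(X) = 25 × 5 = 125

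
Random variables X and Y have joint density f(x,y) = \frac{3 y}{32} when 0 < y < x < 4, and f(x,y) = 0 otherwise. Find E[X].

f_X(x) = ∫_0^x \frac{3 y}{32} dy = \frac{3 x^{2}}{64}
E[X] = ∫_0^4 x × (\frac{3 x^{2}}{64}) dx = 3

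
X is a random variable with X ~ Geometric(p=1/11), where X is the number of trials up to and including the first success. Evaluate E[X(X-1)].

E[X(X-1)] = E[X² - X] = E[X²] - E[X]
E[X] = 11
E[X²] = Var(X) + (E[X])² = 110 + (11)² = 231
E[X(X-1)] = 231 - 11 = 220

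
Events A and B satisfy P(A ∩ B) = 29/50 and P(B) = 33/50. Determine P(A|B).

P(A|B) = P(A ∩ B) / P(B)
= (29/50) / (33/50)
= 29/33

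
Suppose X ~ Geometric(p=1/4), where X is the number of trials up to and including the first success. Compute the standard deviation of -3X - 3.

For X ~ Geometric(p=1/4), where X is the number of trials up to and including the first success:
Var(X) = 12
SD(X) = √(Var(X)) = √(12) = 2 \sqrt{3}
SD(-3X - 3) = |-3| × SD(X) = 3 × 2 \sqrt{3} = 6 \sqrt{3}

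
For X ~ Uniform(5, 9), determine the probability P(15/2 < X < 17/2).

P(15/2 < X < 17/2) = ∫_{15/2}^{17/2} f(x) dx
where f(x) = \frac{1}{4}
= \frac{1}{4}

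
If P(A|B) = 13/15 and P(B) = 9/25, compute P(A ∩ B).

By definition, P(A|B) = P(A ∩ B) / P(B)
So P(A ∩ B) = P(A|B) × P(B)
= 13/15 × 9/25
= 39/125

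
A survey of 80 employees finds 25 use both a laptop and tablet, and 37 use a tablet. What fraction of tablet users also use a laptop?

P(A ∩ B) = 25/80 = 5/16
P(B) = 37/80
P(A|B) = P(A ∩ B) / P(B) = (5/16) / (37/80) = 25/37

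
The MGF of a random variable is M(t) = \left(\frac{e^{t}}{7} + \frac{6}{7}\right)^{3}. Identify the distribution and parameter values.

The MGF M(t) = \left(\frac{e^{t}}{7} + \frac{6}{7}\right)^{3} is the standard form for the Binomial distribution.
Comparing with the known MGF formula identifies: Binomial(n=3, p=1/7)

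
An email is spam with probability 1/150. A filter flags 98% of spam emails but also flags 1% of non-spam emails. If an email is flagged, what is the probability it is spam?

Let D = the rare event, + = positive/flagged.
P(D) = 1/150
P(+|D) = 98/100 = 49/50
P(+|D') = 1/100
P(+) = P(+|D)P(D) + P(+|D')P(D')
     = \frac{49}{50} × \frac{1}{150} + \frac{1}{100} × \frac{149}{150}
     = \frac{247}{15000}
P(D|+) = P(+|D)P(D)/P(+) = \frac{98}{247}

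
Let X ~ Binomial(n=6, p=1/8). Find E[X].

For X ~ Binomial(n=6, p=1/8), the expected value is:
E[X] = \frac{3}{4}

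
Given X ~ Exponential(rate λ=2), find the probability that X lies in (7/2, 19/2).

P(7/2 < X < 19/2) = ∫_{7/2}^{19/2} f(x) dx
where f(x) = 2 e^{- 2 x}
= - \frac{1 - e^{12}}{e^{19}}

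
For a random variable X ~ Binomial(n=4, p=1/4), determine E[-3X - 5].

For X ~ Binomial(n=4, p=1/4):
E[X] = 1
E[-3X - 5] = -3 × E[X] - 5 = -8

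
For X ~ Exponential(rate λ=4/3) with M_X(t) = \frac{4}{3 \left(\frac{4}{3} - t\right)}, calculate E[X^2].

To find E[X^2], compute M^(2)(0):
M^(1)(t) = \frac{4}{3 \left(\frac{4}{3} - t\right)^{2}}
M^(2)(t) = \frac{8}{3 \left(\frac{4}{3} - t\right)^{3}}
M^(2)(0) = \frac{9}{8}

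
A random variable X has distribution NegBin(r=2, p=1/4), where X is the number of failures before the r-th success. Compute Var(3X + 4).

For X ~ NegBin(r=2, p=1/4), where X is the number of failures before the r-th success:
Var(X) = 24
Var(3X + 4) = (3)² × Var(X) = 9 × 24 = 216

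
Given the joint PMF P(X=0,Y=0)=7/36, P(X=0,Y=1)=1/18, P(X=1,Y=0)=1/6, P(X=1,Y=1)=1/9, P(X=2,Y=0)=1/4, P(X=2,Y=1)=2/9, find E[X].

First find marginal of X:
P(X=0) = 1/4
P(X=1) = 5/18
P(X=2) = 17/36
E[X] = 0 × 1/4 + 1 × 5/18 + 2 × 17/36 = 11/9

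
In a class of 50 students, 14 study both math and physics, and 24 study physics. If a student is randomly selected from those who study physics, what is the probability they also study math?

P(A ∩ B) = 14/50 = 7/25
P(B) = 24/50 = 12/25
P(A|B) = P(A ∩ B) / P(B) = (7/25) / (12/25) = 7/12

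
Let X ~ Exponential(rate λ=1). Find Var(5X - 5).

For X ~ Exponential(rate λ=1):
Var(X) = 1
Var(5X - 5) = (5)² × Var(X) = 25 × 1 = 25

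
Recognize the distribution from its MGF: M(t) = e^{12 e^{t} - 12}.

The MGF M(t) = e^{12 e^{t} - 12} is the standard form for the Poisson distribution.
Comparing with the known MGF formula identifies: Poisson(λ=12)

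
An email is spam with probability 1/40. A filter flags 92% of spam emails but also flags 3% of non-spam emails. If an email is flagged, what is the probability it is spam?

Let D = the rare event, + = positive/flagged.
P(D) = 1/40
P(+|D) = 92/100 = 23/25
P(+|D') = 3/100
P(+) = P(+|D)P(D) + P(+|D')P(D')
     = \frac{23}{25} × \frac{1}{40} + \frac{3}{100} × \frac{39}{40}
     = \frac{209}{4000}
P(D|+) = P(+|D)P(D)/P(+) = \frac{92}{209}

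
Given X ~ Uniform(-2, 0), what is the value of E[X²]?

Using the identity E[X²] = Var(X) + (E[X])²:
E[X] = -1
Var(X) = \frac{1}{3}
E[X²] = \frac{1}{3} + (-1)²
= \frac{4}{3}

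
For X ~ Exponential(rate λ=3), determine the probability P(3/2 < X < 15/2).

P(3/2 < X < 15/2) = ∫_{3/2}^{15/2} f(x) dx
where f(x) = 3 e^{- 3 x}
= - \frac{1 - e^{18}}{e^{\frac{45}{2}}}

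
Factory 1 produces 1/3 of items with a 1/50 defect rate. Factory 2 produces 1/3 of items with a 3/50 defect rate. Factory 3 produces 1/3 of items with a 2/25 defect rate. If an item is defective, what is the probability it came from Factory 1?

Using Bayes' theorem:
P(F1) = 1/3, P(D|F1) = 1/50
P(F2) = 1/3, P(D|F2) = 3/50
P(F3) = 1/3, P(D|F3) = 2/25
P(D) = P(D|F1)P(F1) + P(D|F2)P(F2) + P(D|F3)P(F3)
     = \frac{4}{75}
P(F1|D) = P(D|F1)P(F1) / P(D)
= \frac{1}{8}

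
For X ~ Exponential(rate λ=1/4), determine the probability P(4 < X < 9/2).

P(4 < X < 9/2) = ∫_{4}^{9/2} f(x) dx
where f(x) = \frac{e^{- \frac{x}{4}}}{4}
= - \frac{1}{e^{\frac{9}{8}}} + e^{-1}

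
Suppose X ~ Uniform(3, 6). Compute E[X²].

Using the identity E[X²] = Var(X) + (E[X])²:
E[X] = \frac{9}{2}
Var(X) = \frac{3}{4}
E[X²] = \frac{3}{4} + (\frac{9}{2})²
= 21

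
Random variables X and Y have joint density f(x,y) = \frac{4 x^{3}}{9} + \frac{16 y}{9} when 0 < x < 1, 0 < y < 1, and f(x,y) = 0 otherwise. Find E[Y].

E[Y] = ∫_0^1 ∫_0^1 y × f(x,y) dx dy
= \frac{35}{54}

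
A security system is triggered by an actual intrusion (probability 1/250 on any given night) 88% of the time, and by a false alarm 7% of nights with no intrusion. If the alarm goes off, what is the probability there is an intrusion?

Let D = the rare event, + = positive/flagged.
P(D) = 1/250
P(+|D) = 88/100 = 22/25
P(+|D') = 7/100
P(+) = P(+|D)P(D) + P(+|D')P(D')
     = \frac{22}{25} × \frac{1}{250} + \frac{7}{100} × \frac{249}{250}
     = \frac{1831}{25000}
P(D|+) = P(+|D)P(D)/P(+) = \frac{88}{1831}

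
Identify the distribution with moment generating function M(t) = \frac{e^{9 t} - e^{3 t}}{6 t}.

The MGF M(t) = \frac{e^{9 t} - e^{3 t}}{6 t} is the standard form for the Uniform distribution.
Comparing with the known MGF formula identifies: Uniform(3, 9)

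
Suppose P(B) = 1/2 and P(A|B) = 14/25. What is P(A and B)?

By definition, P(A|B) = P(A ∩ B) / P(B)
So P(A ∩ B) = P(A|B) × P(B)
= 14/25 × 1/2
= 7/25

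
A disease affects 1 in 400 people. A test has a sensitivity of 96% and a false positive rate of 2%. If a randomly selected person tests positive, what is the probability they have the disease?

Let D = the rare event, + = positive/flagged.
P(D) = 1/400
P(+|D) = 96/100 = 24/25
P(+|D') = 2/100 = 1/50
P(+) = P(+|D)P(D) + P(+|D')P(D')
     = \frac{24}{25} × \frac{1}{400} + \frac{1}{50} × \frac{399}{400}
     = \frac{447}{20000}
P(D|+) = P(+|D)P(D)/P(+) = \frac{16}{149}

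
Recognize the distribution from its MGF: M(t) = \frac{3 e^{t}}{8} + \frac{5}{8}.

The MGF M(t) = \frac{3 e^{t}}{8} + \frac{5}{8} is the standard form for the Bernoulli distribution.
Comparing with the known MGF formula identifies: Bernoulli(p=3/8)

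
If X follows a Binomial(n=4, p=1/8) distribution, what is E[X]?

For X ~ Binomial(n=4, p=1/8), the expected value is:
E[X] = \frac{1}{2}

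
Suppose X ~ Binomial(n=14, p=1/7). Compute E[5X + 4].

For X ~ Binomial(n=14, p=1/7):
E[X] = 2
E[5X + 4] = 5 × E[X] + 4 = 14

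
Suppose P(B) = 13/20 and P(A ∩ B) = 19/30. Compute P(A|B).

P(A|B) = P(A ∩ B) / P(B)
= (19/30) / (13/20)
= 38/39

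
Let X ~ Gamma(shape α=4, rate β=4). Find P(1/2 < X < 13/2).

P(1/2 < X < 13/2) = ∫_{1/2}^{13/2} f(x) dx
where f(x) = \frac{128 x^{3} e^{- 4 x}}{3}
= \frac{-9883 + 19 e^{24}}{3 e^{26}}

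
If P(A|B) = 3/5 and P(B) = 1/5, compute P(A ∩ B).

By definition, P(A|B) = P(A ∩ B) / P(B)
So P(A ∩ B) = P(A|B) × P(B)
= 3/5 × 1/5
= 3/25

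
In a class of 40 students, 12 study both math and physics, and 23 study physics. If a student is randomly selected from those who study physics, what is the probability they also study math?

P(A ∩ B) = 12/40 = 3/10
P(B) = 23/40
P(A|B) = P(A ∩ B) / P(B) = (3/10) / (23/40) = 12/23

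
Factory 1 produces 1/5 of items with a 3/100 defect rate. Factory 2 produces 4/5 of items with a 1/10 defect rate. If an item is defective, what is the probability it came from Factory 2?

Using Bayes' theorem:
P(F1) = 1/5, P(D|F1) = 3/100
P(F2) = 4/5, P(D|F2) = 1/10
P(D) = P(D|F1)P(F1) + P(D|F2)P(F2)
     = \frac{43}{500}
P(F2|D) = P(D|F2)P(F2) / P(D)
= \frac{40}{43}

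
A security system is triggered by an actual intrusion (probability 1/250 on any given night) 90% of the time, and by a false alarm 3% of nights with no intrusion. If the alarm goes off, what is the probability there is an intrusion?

Let D = the rare event, + = positive/flagged.
P(D) = 1/250
P(+|D) = 90/100 = 9/10
P(+|D') = 3/100
P(+) = P(+|D)P(D) + P(+|D')P(D')
     = \frac{9}{10} × \frac{1}{250} + \frac{3}{100} × \frac{249}{250}
     = \frac{837}{25000}
P(D|+) = P(+|D)P(D)/P(+) = \frac{10}{93}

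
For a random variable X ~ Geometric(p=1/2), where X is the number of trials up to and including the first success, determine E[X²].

Using the identity E[X²] = Var(X) + (E[X])²:
E[X] = 2
Var(X) = 2
E[X²] = 2 + (2)²
= 6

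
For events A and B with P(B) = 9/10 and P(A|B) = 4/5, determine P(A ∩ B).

By definition, P(A|B) = P(A ∩ B) / P(B)
So P(A ∩ B) = P(A|B) × P(B)
= 4/5 × 9/10
= 18/25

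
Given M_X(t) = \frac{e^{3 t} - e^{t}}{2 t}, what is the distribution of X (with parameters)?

The MGF M(t) = \frac{e^{3 t} - e^{t}}{2 t} is the standard form for the Uniform distribution.
Comparing with the known MGF formula identifies: Uniform(1, 3)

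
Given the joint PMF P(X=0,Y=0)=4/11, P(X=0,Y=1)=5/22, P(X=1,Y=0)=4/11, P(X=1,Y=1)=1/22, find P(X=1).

P(X=1) = P(X=1,Y=0) + P(X=1,Y=1)
= 4/11 + 1/22
= 9/22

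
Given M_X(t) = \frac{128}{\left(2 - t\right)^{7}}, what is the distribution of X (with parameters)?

The MGF M(t) = \frac{128}{\left(2 - t\right)^{7}} is the standard form for the Gamma distribution.
Comparing with the known MGF formula identifies: Gamma(shape α=7, rate β=2)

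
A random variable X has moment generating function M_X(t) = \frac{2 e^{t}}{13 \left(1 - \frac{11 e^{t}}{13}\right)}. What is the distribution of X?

The MGF M(t) = \frac{2 e^{t}}{13 \left(1 - \frac{11 e^{t}}{13}\right)} is the standard form for the Geometric distribution.
Comparing with the known MGF formula identifies: Geometric(p=2/13), X = trial number of first success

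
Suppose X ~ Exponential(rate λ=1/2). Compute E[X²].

Using the identity E[X²] = Var(X) + (E[X])²:
E[X] = 2
Var(X) = 4
E[X²] = 4 + (2)²
= 8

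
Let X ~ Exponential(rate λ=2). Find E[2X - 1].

For X ~ Exponential(rate λ=2):
E[X] = \frac{1}{2}
E[2X - 1] = 2 × E[X] - 1 = 0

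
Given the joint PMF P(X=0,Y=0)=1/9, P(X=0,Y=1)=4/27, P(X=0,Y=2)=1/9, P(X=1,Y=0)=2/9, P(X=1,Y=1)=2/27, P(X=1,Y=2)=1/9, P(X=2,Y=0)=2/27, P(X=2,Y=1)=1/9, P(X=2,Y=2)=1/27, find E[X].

First find marginal of X:
P(X=0) = 10/27
P(X=1) = 11/27
P(X=2) = 2/9
E[X] = 0 × 10/27 + 1 × 11/27 + 2 × 2/9 = 23/27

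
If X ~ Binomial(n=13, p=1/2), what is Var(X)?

For X ~ Binomial(n=13, p=1/2):
Var(X) = \frac{13}{4}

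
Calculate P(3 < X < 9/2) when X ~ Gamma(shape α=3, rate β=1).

P(3 < X < 9/2) = ∫_{3}^{9/2} f(x) dx
where f(x) = \frac{x^{2} e^{- x}}{2}
= - \frac{125}{8 e^{\frac{9}{2}}} + \frac{17}{2 e^{3}}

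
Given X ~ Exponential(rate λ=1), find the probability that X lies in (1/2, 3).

P(1/2 < X < 3) = ∫_{1/2}^{3} f(x) dx
where f(x) = e^{- x}
= - \frac{1}{e^{3}} + e^{- \frac{1}{2}}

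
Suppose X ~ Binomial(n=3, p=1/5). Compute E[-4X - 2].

For X ~ Binomial(n=3, p=1/5):
E[X] = \frac{3}{5}
E[-4X - 2] = -4 × E[X] - 2 = - \frac{22}{5}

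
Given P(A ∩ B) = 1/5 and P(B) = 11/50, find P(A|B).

P(A|B) = P(A ∩ B) / P(B)
= (1/5) / (11/50)
= 10/11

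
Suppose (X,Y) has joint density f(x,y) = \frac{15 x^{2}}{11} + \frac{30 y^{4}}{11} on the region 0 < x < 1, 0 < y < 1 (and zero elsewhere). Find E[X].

E[X] = ∫_0^1 ∫_0^1 x × f(x,y) dy dx
= ∫_0^1 ∫_0^1 x × (\frac{15 x^{2}}{11} + \frac{30 y^{4}}{11}) dy dx
= \frac{27}{44}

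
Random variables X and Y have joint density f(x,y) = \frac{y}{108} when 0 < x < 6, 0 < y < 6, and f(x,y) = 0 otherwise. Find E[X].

f_X(x) = ∫_0^6 \frac{y}{108} dy = \frac{1}{6}
E[X] = ∫_0^6 x × (\frac{1}{6}) dx = 3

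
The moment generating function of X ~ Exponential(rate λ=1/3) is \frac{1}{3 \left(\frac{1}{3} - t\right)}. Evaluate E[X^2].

To find E[X^2], compute M^(2)(0):
M^(1)(t) = \frac{1}{3 \left(\frac{1}{3} - t\right)^{2}}
M^(2)(t) = \frac{2}{3 \left(\frac{1}{3} - t\right)^{3}}
M^(2)(0) = 18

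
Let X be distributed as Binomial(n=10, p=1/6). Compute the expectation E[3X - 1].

For X ~ Binomial(n=10, p=1/6):
E[X] = \frac{5}{3}
E[3X - 1] = 3 × E[X] - 1 = 4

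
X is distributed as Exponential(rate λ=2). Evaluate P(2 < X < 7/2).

P(2 < X < 7/2) = ∫_{2}^{7/2} f(x) dx
where f(x) = 2 e^{- 2 x}
= - \frac{1 - e^{3}}{e^{7}}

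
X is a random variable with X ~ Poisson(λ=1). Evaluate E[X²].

Using the identity E[X²] = Var(X) + (E[X])²:
E[X] = 1
Var(X) = 1
E[X²] = 1 + (1)²
= 2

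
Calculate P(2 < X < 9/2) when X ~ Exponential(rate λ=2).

P(2 < X < 9/2) = ∫_{2}^{9/2} f(x) dx
where f(x) = 2 e^{- 2 x}
= - \frac{1 - e^{5}}{e^{9}}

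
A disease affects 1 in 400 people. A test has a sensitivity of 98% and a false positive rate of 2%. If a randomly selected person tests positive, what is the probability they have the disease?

Let D = the rare event, + = positive/flagged.
P(D) = 1/400
P(+|D) = 98/100 = 49/50
P(+|D') = 2/100 = 1/50
P(+) = P(+|D)P(D) + P(+|D')P(D')
     = \frac{49}{50} × \frac{1}{400} + \frac{1}{50} × \frac{399}{400}
     = \frac{14}{625}
P(D|+) = P(+|D)P(D)/P(+) = \frac{7}{64}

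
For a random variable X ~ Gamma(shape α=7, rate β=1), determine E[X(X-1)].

E[X(X-1)] = E[X² - X] = E[X²] - E[X]
E[X] = 7
E[X²] = Var(X) + (E[X])² = 7 + (7)² = 56
E[X(X-1)] = 56 - 7 = 49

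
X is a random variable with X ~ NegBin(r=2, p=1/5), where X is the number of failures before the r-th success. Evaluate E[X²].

Using the identity E[X²] = Var(X) + (E[X])²:
E[X] = 8
Var(X) = 40
E[X²] = 40 + (8)²
= 104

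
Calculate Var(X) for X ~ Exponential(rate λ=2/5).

For X ~ Exponential(rate λ=2/5):
Var(X) = \frac{25}{4}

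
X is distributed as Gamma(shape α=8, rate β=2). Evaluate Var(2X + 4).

For X ~ Gamma(shape α=8, rate β=2):
Var(X) = 2
Var(2X + 4) = (2)² × Var(X) = 4 × 2 = 8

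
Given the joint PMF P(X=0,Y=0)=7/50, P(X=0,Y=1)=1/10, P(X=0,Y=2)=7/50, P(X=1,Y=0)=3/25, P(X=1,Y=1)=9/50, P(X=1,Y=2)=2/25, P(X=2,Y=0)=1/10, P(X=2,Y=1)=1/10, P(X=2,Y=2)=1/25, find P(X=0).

P(X=0) = P(X=0,Y=0) + P(X=0,Y=1) + P(X=0,Y=2)
= 7/50 + 1/10 + 7/50
= 19/50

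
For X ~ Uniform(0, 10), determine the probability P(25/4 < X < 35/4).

P(25/4 < X < 35/4) = ∫_{25/4}^{35/4} f(x) dx
where f(x) = \frac{1}{10}
= \frac{1}{4}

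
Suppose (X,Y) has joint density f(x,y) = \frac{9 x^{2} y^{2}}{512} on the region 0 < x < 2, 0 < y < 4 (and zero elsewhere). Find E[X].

f_X(x) = ∫_0^4 \frac{9 x^{2} y^{2}}{512} dy = \frac{3 x^{2}}{8}
E[X] = ∫_0^2 x × (\frac{3 x^{2}}{8}) dx = \frac{3}{2}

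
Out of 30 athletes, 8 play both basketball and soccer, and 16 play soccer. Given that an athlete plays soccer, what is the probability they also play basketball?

P(A ∩ B) = 8/30 = 4/15
P(B) = 16/30 = 8/15
P(A|B) = P(A ∩ B) / P(B) = (4/15) / (8/15) = 1/2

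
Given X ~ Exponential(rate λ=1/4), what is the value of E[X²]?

Using the identity E[X²] = Var(X) + (E[X])²:
E[X] = 4
Var(X) = 16
E[X²] = 16 + (4)²
= 32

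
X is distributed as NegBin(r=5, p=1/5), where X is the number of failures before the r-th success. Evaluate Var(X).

For X ~ NegBin(r=5, p=1/5), where X is the number of failures before the r-th success:
Var(X) = 100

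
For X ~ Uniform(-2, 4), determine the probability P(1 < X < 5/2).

P(1 < X < 5/2) = ∫_{1}^{5/2} f(x) dx
where f(x) = \frac{1}{6}
= \frac{1}{4}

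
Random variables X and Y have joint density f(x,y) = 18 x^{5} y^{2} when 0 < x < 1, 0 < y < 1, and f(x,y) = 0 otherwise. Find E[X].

E[X] = ∫_0^1 ∫_0^1 x × f(x,y) dy dx
= ∫_0^1 ∫_0^1 x × (18 x^{5} y^{2}) dy dx
= \frac{6}{7}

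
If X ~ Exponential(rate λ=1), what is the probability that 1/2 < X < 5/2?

P(1/2 < X < 5/2) = ∫_{1/2}^{5/2} f(x) dx
where f(x) = e^{- x}
= - \frac{1 - e^{2}}{e^{\frac{5}{2}}}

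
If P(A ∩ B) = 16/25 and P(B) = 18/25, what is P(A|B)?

P(A|B) = P(A ∩ B) / P(B)
= (16/25) / (18/25)
= 8/9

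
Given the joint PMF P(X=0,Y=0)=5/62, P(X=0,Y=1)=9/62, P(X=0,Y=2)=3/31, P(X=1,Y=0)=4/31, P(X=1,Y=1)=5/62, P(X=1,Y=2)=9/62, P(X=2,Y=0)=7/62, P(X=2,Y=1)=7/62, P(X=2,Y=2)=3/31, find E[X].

First find marginal of X:
P(X=0) = 10/31
P(X=1) = 11/31
P(X=2) = 10/31
E[X] = 0 × 10/31 + 1 × 11/31 + 2 × 10/31 = 1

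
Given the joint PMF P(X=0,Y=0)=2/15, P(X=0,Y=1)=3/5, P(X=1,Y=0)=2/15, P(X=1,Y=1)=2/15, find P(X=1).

P(X=1) = P(X=1,Y=0) + P(X=1,Y=1)
= 2/15 + 2/15
= 4/15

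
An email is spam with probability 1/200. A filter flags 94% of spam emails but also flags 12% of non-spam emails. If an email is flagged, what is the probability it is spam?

Let D = the rare event, + = positive/flagged.
P(D) = 1/200
P(+|D) = 94/100 = 47/50
P(+|D') = 12/100 = 3/25
P(+) = P(+|D)P(D) + P(+|D')P(D')
     = \frac{47}{50} × \frac{1}{200} + \frac{3}{25} × \frac{199}{200}
     = \frac{1241}{10000}
P(D|+) = P(+|D)P(D)/P(+) = \frac{47}{1241}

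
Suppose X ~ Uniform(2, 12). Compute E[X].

For X ~ Uniform(2, 12), the expected value is:
E[X] = 7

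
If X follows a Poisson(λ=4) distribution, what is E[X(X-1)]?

E[X(X-1)] = E[X² - X] = E[X²] - E[X]
E[X] = 4
E[X²] = Var(X) + (E[X])² = 4 + (4)² = 20
E[X(X-1)] = 20 - 4 = 16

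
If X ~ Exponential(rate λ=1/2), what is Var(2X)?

For X ~ Exponential(rate λ=1/2):
Var(X) = 4
Var(2X) = (2)² × Var(X) = 4 × 4 = 16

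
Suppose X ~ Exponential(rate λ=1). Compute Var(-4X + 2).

For X ~ Exponential(rate λ=1):
Var(X) = 1
Var(-4X + 2) = (-4)² × Var(X) = 16 × 1 = 16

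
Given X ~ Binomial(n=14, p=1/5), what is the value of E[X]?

For X ~ Binomial(n=14, p=1/5), the expected value is:
E[X] = \frac{14}{5}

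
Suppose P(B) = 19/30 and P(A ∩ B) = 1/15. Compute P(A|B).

P(A|B) = P(A ∩ B) / P(B)
= (1/15) / (19/30)
= 2/19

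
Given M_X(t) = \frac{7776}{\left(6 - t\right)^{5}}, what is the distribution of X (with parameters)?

The MGF M(t) = \frac{7776}{\left(6 - t\right)^{5}} is the standard form for the Gamma distribution.
Comparing with the known MGF formula identifies: Gamma(shape α=5, rate β=6)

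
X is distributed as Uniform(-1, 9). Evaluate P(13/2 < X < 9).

P(13/2 < X < 9) = ∫_{13/2}^{9} f(x) dx
where f(x) = \frac{1}{10}
= \frac{1}{4}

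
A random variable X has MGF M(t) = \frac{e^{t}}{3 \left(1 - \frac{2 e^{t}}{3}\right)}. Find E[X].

To find E[X], compute M^(1)(0):
M^(1)(t) = \frac{e^{t}}{3 \left(1 - \frac{2 e^{t}}{3}\right)} + \frac{2 e^{2 t}}{9 \left(1 - \frac{2 e^{t}}{3}\right)^{2}}
M^(1)(0) = 3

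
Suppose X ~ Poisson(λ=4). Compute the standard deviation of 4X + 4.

For X ~ Poisson(λ=4):
Var(X) = 4
SD(X) = √(Var(X)) = √(4) = 2
SD(4X + 4) = |4| × SD(X) = 4 × 2 = 8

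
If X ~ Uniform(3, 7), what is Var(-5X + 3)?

For X ~ Uniform(3, 7):
Var(X) = \frac{4}{3}
Var(-5X + 3) = (-5)² × Var(X) = 25 × \frac{4}{3} = \frac{100}{3}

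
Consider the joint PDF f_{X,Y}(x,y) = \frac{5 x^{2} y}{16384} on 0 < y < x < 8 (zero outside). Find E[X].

f_X(x) = ∫_0^x \frac{5 x^{2} y}{16384} dy = \frac{5 x^{4}}{32768}
E[X] = ∫_0^8 x × (\frac{5 x^{4}}{32768}) dx = \frac{20}{3}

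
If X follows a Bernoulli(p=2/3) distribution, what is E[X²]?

Using the identity E[X²] = Var(X) + (E[X])²:
E[X] = \frac{2}{3}
Var(X) = \frac{2}{9}
E[X²] = \frac{2}{9} + (\frac{2}{3})²
= \frac{2}{3}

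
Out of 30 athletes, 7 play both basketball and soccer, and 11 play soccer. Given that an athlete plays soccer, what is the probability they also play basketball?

P(A ∩ B) = 7/30
P(B) = 11/30
P(A|B) = P(A ∩ B) / P(B) = (7/30) / (11/30) = 7/11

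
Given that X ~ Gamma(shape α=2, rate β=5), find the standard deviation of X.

For X ~ Gamma(shape α=2, rate β=5):
Var(X) = \frac{2}{25}
SD(X) = √(Var(X)) = √(\frac{2}{25}) = \frac{\sqrt{2}}{5}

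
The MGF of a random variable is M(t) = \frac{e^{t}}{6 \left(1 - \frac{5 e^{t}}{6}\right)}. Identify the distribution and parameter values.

The MGF M(t) = \frac{e^{t}}{6 \left(1 - \frac{5 e^{t}}{6}\right)} is the standard form for the Geometric distribution.
Comparing with the known MGF formula identifies: Geometric(p=1/6), X = trial number of first success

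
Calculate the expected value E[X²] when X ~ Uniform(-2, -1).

Using the identity E[X²] = Var(X) + (E[X])²:
E[X] = - \frac{3}{2}
Var(X) = \frac{1}{12}
E[X²] = \frac{1}{12} + (- \frac{3}{2})²
= \frac{7}{3}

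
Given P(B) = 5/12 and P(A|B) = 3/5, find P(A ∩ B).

By definition, P(A|B) = P(A ∩ B) / P(B)
So P(A ∩ B) = P(A|B) × P(B)
= 3/5 × 5/12
= 1/4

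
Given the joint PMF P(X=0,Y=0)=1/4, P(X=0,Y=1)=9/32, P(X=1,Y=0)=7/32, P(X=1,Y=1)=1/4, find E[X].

First find marginal of X:
P(X=0) = 17/32
P(X=1) = 15/32
E[X] = 0 × 17/32 + 1 × 15/32 = 15/32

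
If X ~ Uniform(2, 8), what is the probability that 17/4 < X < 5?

P(17/4 < X < 5) = ∫_{17/4}^{5} f(x) dx
where f(x) = \frac{1}{6}
= \frac{1}{8}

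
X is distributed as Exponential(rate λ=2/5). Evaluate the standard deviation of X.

For X ~ Exponential(rate λ=2/5):
Var(X) = \frac{25}{4}
SD(X) = √(Var(X)) = √(\frac{25}{4}) = \frac{5}{2}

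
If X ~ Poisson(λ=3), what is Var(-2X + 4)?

For X ~ Poisson(λ=3):
Var(X) = 3
Var(-2X + 4) = (-2)² × Var(X) = 4 × 3 = 12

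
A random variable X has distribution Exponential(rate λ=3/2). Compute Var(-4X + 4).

For X ~ Exponential(rate λ=3/2):
Var(X) = \frac{4}{9}
Var(-4X + 4) = (-4)² × Var(X) = 16 × \frac{4}{9} = \frac{64}{9}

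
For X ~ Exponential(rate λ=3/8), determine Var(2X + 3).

For X ~ Exponential(rate λ=3/8):
Var(X) = \frac{64}{9}
Var(2X + 3) = (2)² × Var(X) = 4 × \frac{64}{9} = \frac{256}{9}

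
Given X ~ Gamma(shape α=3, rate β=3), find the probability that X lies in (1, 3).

P(1 < X < 3) = ∫_{1}^{3} f(x) dx
where f(x) = \frac{27 x^{2} e^{- 3 x}}{2}
= \frac{-101 + 17 e^{6}}{2 e^{9}}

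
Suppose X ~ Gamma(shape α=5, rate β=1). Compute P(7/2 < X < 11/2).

P(7/2 < X < 11/2) = ∫_{7/2}^{11/2} f(x) dx
where f(x) = \frac{x^{4} e^{- x}}{24}
= \frac{-33593 + 9225 e^{2}}{384 e^{\frac{11}{2}}}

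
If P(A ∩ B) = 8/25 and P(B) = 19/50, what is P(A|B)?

P(A|B) = P(A ∩ B) / P(B)
= (8/25) / (19/50)
= 16/19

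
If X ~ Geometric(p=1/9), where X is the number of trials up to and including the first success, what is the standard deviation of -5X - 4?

For X ~ Geometric(p=1/9), where X is the number of trials up to and including the first success:
Var(X) = 72
SD(X) = √(Var(X)) = √(72) = 6 \sqrt{2}
SD(-5X - 4) = |-5| × SD(X) = 5 × 6 \sqrt{2} = 30 \sqrt{2}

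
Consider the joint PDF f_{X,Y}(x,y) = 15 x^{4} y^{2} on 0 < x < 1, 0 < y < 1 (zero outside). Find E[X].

E[X] = ∫_0^1 ∫_0^1 x × f(x,y) dy dx
= ∫_0^1 ∫_0^1 x × (15 x^{4} y^{2}) dy dx
= \frac{5}{6}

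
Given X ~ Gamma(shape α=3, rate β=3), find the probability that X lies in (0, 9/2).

P(0 < X < 9/2) = ∫_{0}^{9/2} f(x) dx
where f(x) = \frac{27 x^{2} e^{- 3 x}}{2}
= 1 - \frac{845}{8 e^{\frac{27}{2}}}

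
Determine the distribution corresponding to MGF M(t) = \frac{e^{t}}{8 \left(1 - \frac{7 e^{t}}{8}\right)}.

The MGF M(t) = \frac{e^{t}}{8 \left(1 - \frac{7 e^{t}}{8}\right)} is the standard form for the Geometric distribution.
Comparing with the known MGF formula identifies: Geometric(p=1/8), X = trial number of first success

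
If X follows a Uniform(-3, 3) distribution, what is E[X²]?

Using the identity E[X²] = Var(X) + (E[X])²:
E[X] = 0
Var(X) = 3
E[X²] = 3 + (0)²
= 3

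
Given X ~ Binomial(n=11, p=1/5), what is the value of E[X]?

For X ~ Binomial(n=11, p=1/5), the expected value is:
E[X] = \frac{11}{5}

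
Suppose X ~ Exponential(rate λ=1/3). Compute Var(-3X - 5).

For X ~ Exponential(rate λ=1/3):
Var(X) = 9
Var(-3X - 5) = (-3)² × Var(X) = 9 × 9 = 81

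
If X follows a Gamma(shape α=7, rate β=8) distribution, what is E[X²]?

Using the identity E[X²] = Var(X) + (E[X])²:
E[X] = \frac{7}{8}
Var(X) = \frac{7}{64}
E[X²] = \frac{7}{64} + (\frac{7}{8})²
= \frac{7}{8}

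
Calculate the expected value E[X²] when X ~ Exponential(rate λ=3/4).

Using the identity E[X²] = Var(X) + (E[X])²:
E[X] = \frac{4}{3}
Var(X) = \frac{16}{9}
E[X²] = \frac{16}{9} + (\frac{4}{3})²
= \frac{32}{9}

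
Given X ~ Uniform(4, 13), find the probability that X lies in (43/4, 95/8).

P(43/4 < X < 95/8) = ∫_{43/4}^{95/8} f(x) dx
where f(x) = \frac{1}{9}
= \frac{1}{8}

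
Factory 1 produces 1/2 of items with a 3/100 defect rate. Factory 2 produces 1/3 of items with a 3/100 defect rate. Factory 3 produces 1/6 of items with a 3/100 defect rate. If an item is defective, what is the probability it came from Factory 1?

Using Bayes' theorem:
P(F1) = 1/2, P(D|F1) = 3/100
P(F2) = 1/3, P(D|F2) = 3/100
P(F3) = 1/6, P(D|F3) = 3/100
P(D) = P(D|F1)P(F1) + P(D|F2)P(F2) + P(D|F3)P(F3)
     = \frac{3}{100}
P(F1|D) = P(D|F1)P(F1) / P(D)
= \frac{1}{2}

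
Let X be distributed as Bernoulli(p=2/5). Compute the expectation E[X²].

Using the identity E[X²] = Var(X) + (E[X])²:
E[X] = \frac{2}{5}
Var(X) = \frac{6}{25}
E[X²] = \frac{6}{25} + (\frac{2}{5})²
= \frac{2}{5}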